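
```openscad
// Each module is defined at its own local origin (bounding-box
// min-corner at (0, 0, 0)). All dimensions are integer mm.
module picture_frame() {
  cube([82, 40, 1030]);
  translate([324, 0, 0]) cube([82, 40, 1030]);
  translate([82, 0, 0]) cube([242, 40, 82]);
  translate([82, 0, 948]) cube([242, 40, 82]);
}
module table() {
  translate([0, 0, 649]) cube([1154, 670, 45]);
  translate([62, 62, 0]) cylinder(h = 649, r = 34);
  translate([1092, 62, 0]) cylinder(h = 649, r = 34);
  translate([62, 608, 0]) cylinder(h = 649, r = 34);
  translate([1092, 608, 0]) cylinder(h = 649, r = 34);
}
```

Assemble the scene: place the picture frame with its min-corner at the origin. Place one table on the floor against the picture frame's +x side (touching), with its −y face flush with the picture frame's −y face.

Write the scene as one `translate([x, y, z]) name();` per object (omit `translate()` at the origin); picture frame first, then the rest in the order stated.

picture_frame();
translate([406, 0, 0]) table();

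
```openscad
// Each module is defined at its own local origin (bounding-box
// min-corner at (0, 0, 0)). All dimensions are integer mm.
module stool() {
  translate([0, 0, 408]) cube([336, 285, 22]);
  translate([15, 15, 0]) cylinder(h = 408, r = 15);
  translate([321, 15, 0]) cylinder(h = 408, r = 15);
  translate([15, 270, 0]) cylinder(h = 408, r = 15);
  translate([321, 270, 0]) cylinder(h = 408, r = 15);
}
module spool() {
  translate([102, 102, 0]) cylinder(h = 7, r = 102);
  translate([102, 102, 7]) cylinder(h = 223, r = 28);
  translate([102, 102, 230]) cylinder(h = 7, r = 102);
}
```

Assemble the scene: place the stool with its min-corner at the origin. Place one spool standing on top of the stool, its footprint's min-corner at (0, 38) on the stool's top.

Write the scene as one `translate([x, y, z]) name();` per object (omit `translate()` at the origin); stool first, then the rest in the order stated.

stool();
translate([0, 38, 430]) spool();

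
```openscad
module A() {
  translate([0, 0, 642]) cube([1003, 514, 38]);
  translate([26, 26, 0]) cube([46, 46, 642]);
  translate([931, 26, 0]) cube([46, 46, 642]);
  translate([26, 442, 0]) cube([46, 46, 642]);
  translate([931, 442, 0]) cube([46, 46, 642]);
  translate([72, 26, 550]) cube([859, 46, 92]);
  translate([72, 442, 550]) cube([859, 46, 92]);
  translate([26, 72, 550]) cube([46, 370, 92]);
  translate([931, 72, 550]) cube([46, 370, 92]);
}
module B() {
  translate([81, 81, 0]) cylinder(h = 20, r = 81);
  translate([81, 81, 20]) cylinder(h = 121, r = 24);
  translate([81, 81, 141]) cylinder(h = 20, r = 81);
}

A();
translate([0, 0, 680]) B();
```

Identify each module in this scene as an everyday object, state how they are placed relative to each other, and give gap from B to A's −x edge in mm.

The spool's min-x is at 0; the table's min-x is 0; gap = 0 mm.

A is a table. B is a spool. The spool is on top of the table. The gap from the spool to the table's −x edge is 0 mm.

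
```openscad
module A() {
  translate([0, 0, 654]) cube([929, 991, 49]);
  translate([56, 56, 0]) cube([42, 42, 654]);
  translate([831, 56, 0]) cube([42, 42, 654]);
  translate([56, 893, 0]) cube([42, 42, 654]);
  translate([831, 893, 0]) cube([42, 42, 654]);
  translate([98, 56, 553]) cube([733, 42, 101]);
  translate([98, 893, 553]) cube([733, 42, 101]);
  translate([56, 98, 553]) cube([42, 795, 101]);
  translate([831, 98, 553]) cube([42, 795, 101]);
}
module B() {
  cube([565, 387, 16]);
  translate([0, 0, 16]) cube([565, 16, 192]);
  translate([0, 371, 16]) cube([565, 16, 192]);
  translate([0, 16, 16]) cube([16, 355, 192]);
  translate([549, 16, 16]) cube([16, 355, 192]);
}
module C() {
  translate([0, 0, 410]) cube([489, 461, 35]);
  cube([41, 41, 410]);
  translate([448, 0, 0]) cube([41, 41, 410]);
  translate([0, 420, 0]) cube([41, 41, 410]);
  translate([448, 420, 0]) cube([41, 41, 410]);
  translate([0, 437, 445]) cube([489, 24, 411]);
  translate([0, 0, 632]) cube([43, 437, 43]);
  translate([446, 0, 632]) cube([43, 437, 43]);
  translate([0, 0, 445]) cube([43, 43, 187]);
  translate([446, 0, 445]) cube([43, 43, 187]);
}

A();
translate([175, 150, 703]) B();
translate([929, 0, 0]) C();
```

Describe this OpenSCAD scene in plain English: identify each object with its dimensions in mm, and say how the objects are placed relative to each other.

A is a table with a 929×991 mm rectangular top, 49 mm thick, top surface at z = 703 mm, supported by four 42×42 mm square legs, each inset 56 mm from the nearest pair of top edges, running from the floor. Four apron rails, 42 mm thick and 101 mm tall, run between adjacent legs with their top edges flush with the underside of the top and their outer faces flush with the legs' outer faces.

B is an open storage box with external size 565×387×208 mm and wall thickness 16 mm (the base is also 16 mm thick). The base covers the whole footprint; the four walls stand on the base, with the y-facing walls full-width and the x-facing walls fitting between their inner faces.

C is a chair: 489×461 mm seat, 35 mm thick, top at z = 445 mm, on four 41 mm square corner legs flush with the seat edges. A 24 mm thick backrest slab spans the full seat width, extending 411 mm above the seat top, its back face flush with the seat's +y edge. Two armrests of 43×43 mm section run along each side from the seat's front edge to the front of the backrest, top faces 230 mm above the seat top and outer faces flush with the seat's x-edges; a 43×43 mm post under the front of each armrest stands on the seat at the front corner.

The open box is on top of the table. The chair is against the table's +x side, with their −y faces flush.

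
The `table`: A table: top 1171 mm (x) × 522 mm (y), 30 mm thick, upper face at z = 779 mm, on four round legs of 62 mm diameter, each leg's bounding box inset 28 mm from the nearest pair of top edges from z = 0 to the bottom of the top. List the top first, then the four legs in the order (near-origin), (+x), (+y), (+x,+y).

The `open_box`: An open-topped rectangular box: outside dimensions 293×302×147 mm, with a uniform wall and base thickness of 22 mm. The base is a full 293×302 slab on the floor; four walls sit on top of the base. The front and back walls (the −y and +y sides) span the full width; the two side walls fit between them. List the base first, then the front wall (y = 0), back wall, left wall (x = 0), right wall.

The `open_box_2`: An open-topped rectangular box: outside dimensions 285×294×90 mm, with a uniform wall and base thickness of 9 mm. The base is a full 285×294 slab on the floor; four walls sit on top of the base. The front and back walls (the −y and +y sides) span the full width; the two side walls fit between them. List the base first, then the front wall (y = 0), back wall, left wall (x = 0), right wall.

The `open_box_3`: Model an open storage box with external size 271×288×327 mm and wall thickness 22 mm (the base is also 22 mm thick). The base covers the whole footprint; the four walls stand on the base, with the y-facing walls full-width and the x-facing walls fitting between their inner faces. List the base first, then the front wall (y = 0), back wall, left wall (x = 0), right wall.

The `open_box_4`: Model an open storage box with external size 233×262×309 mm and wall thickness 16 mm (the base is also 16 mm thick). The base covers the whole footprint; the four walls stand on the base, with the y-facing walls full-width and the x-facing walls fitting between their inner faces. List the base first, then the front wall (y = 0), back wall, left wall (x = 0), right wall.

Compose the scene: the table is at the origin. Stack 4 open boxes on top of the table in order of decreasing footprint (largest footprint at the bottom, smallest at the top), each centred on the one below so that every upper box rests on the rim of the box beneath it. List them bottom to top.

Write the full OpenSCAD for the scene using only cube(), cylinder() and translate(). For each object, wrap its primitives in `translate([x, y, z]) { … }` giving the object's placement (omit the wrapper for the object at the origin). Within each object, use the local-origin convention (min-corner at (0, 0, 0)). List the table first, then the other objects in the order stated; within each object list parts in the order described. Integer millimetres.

translate([0, 0, 749]) cube([1171, 522, 30]);
translate([59, 59, 0]) cylinder(h = 749, r = 31);
translate([1112, 59, 0]) cylinder(h = 749, r = 31);
translate([59, 463, 0]) cylinder(h = 749, r = 31);
translate([1112, 463, 0]) cylinder(h = 749, r = 31);
translate([439, 110, 779]) {
  cube([293, 302, 22]);
  translate([0, 0, 22]) cube([293, 22, 125]);
  translate([0, 280, 22]) cube([293, 22, 125]);
  translate([0, 22, 22]) cube([22, 258, 125]);
  translate([271, 22, 22]) cube([22, 258, 125]);
}
translate([443, 114, 926]) {
  cube([285, 294, 9]);
  translate([0, 0, 9]) cube([285, 9, 81]);
  translate([0, 285, 9]) cube([285, 9, 81]);
  translate([0, 9, 9]) cube([9, 276, 81]);
  translate([276, 9, 9]) cube([9, 276, 81]);
}
translate([450, 117, 1016]) {
  cube([271, 288, 22]);
  translate([0, 0, 22]) cube([271, 22, 305]);
  translate([0, 266, 22]) cube([271, 22, 305]);
  translate([0, 22, 22]) cube([22, 244, 305]);
  translate([249, 22, 22]) cube([22, 244, 305]);
}
translate([469, 130, 1343]) {
  cube([233, 262, 16]);
  translate([0, 0, 16]) cube([233, 16, 293]);
  translate([0, 246, 16]) cube([233, 16, 293]);
  translate([0, 16, 16]) cube([16, 230, 293]);
  translate([217, 16, 16]) cube([16, 230, 293]);
}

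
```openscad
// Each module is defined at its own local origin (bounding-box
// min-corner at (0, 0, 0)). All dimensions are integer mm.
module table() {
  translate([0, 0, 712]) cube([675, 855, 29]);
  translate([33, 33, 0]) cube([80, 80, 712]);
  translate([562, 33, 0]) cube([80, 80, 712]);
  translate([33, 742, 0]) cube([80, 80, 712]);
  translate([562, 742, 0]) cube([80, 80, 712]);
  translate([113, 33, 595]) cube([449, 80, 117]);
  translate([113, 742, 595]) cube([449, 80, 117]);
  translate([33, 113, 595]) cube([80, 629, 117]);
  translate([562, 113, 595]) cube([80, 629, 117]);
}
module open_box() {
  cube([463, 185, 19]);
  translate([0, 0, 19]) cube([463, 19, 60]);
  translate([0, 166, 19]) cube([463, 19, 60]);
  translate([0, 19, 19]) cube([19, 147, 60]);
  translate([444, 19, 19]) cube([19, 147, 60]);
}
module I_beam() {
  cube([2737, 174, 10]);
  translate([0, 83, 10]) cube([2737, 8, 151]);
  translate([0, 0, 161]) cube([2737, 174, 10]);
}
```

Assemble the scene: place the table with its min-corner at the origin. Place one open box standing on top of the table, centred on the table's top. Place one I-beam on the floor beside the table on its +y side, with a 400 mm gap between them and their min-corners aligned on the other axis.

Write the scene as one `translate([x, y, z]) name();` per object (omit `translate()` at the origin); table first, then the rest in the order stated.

table();
translate([106, 335, 741]) open_box();
translate([0, 1255, 0]) I_beam();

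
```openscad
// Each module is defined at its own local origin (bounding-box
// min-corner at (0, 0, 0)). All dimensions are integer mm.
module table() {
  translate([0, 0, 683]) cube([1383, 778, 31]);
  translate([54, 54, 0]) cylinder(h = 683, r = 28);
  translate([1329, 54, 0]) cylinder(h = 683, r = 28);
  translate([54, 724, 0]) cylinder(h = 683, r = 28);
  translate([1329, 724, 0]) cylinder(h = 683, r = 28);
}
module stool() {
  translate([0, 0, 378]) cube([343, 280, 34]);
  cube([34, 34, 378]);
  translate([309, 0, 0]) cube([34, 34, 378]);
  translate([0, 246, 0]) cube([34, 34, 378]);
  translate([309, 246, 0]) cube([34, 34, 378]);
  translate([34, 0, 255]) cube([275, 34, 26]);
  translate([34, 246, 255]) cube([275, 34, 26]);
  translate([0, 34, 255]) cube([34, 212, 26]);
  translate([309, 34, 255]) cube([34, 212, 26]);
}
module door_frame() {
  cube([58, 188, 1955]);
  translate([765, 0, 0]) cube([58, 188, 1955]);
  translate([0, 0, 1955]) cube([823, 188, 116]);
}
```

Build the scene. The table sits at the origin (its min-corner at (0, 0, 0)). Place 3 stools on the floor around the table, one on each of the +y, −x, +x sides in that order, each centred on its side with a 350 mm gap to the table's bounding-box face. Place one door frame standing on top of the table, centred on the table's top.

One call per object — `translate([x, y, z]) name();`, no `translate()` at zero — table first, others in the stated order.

table();
translate([520, 1128, 0]) stool();
translate([-693, 249, 0]) stool();
translate([1733, 249, 0]) stool();
translate([280, 295, 714]) door_frame();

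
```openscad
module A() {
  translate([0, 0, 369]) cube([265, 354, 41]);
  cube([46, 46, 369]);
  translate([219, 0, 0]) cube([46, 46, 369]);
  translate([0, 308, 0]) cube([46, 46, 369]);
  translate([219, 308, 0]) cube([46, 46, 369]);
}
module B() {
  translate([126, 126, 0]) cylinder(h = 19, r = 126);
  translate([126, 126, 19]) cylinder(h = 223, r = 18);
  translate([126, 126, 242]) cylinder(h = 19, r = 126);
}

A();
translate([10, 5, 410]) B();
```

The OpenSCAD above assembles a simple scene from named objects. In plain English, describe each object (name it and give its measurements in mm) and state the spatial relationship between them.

A is a simple wooden stool: a rectangular seat 265 mm (x) by 354 mm (y), 41 mm thick, top face at z = 410 mm, on four square legs, each 46×46 mm in cross-section. The legs rest on z = 0, each flush with a corner of the seat.

B is a spool: two coaxial disc flanges of radius 126 mm and thickness 19 mm, joined by a core cylinder of radius 18 mm and height 223 mm. The lower flange rests on z = 0 and the three cylinders share a vertical axis.

The spool is on top of the stool.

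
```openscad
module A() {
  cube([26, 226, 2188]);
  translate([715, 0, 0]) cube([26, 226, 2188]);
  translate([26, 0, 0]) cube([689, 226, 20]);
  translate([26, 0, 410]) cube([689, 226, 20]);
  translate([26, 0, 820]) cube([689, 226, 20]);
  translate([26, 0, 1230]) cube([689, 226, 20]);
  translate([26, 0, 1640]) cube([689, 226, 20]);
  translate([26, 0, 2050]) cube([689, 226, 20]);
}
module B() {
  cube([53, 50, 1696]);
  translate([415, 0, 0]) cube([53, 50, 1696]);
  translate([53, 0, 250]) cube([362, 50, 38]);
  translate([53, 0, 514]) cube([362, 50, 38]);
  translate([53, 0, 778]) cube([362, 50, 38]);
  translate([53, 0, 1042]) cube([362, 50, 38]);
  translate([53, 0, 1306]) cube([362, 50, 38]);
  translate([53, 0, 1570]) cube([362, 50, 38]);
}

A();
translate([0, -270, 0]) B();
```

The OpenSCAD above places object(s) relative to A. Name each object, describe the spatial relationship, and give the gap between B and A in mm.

The ladder's nearest face is 220 mm from the bookshelf's −y face.

A is a bookshelf. B is a ladder. The ladder is on the floor beside the bookshelf on its −y side. The gap between the ladder and the bookshelf is 220 mm.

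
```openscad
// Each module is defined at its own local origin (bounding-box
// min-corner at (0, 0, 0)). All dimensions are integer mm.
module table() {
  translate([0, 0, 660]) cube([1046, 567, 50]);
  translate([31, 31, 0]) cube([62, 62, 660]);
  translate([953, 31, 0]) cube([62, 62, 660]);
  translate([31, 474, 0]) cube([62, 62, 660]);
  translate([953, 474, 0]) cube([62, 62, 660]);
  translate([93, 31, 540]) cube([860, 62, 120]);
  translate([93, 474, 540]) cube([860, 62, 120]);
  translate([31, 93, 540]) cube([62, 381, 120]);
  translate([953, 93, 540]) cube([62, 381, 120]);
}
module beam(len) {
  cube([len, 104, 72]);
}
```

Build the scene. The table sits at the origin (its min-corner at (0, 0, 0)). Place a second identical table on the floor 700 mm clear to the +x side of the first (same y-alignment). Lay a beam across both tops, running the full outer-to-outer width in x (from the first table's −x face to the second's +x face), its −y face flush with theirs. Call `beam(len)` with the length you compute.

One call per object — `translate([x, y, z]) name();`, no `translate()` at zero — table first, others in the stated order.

table();
translate([1746, 0, 0]) table();
translate([0, 0, 710]) beam(2792);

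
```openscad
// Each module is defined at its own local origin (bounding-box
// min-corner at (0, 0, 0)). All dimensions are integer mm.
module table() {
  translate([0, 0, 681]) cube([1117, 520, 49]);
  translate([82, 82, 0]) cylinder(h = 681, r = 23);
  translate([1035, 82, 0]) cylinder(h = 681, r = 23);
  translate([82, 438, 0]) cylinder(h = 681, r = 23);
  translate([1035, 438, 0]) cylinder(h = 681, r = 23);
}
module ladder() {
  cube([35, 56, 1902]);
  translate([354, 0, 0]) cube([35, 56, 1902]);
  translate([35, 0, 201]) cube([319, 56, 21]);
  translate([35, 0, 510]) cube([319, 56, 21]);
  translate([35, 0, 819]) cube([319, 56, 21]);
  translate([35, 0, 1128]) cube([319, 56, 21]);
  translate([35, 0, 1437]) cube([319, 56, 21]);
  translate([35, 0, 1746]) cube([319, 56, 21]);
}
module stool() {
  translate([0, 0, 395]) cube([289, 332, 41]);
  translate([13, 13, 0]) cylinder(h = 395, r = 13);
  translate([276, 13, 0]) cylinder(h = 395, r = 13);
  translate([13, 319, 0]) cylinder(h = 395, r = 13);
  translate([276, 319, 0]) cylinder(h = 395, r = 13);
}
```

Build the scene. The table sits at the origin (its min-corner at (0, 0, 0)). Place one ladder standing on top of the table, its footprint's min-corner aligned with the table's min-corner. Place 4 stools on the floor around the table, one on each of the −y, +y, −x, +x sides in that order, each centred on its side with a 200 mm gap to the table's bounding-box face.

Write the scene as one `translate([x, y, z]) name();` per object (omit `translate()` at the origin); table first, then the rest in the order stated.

table();
translate([0, 0, 730]) ladder();
translate([414, -532, 0]) stool();
translate([414, 720, 0]) stool();
translate([-489, 94, 0]) stool();
translate([1317, 94, 0]) stool();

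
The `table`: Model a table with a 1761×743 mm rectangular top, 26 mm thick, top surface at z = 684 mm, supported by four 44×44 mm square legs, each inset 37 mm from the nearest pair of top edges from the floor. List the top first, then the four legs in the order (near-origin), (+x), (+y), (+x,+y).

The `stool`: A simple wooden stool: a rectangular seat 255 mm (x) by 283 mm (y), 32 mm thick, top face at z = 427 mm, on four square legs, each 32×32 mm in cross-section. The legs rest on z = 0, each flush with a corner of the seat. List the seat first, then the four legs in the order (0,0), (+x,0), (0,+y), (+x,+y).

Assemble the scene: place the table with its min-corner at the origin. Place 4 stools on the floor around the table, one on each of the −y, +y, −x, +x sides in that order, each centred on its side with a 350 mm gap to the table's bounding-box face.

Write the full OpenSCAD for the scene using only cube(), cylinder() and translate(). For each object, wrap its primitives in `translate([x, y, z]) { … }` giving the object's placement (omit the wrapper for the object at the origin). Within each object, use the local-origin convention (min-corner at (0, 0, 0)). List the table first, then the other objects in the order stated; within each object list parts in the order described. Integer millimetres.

translate([0, 0, 658]) cube([1761, 743, 26]);
translate([37, 37, 0]) cube([44, 44, 658]);
translate([1680, 37, 0]) cube([44, 44, 658]);
translate([37, 662, 0]) cube([44, 44, 658]);
translate([1680, 662, 0]) cube([44, 44, 658]);
translate([753, -633, 0]) {
  translate([0, 0, 395]) cube([255, 283, 32]);
  cube([32, 32, 395]);
  translate([223, 0, 0]) cube([32, 32, 395]);
  translate([0, 251, 0]) cube([32, 32, 395]);
  translate([223, 251, 0]) cube([32, 32, 395]);
}
translate([753, 1093, 0]) {
  translate([0, 0, 395]) cube([255, 283, 32]);
  cube([32, 32, 395]);
  translate([223, 0, 0]) cube([32, 32, 395]);
  translate([0, 251, 0]) cube([32, 32, 395]);
  translate([223, 251, 0]) cube([32, 32, 395]);
}
translate([-605, 230, 0]) {
  translate([0, 0, 395]) cube([255, 283, 32]);
  cube([32, 32, 395]);
  translate([223, 0, 0]) cube([32, 32, 395]);
  translate([0, 251, 0]) cube([32, 32, 395]);
  translate([223, 251, 0]) cube([32, 32, 395]);
}
translate([2111, 230, 0]) {
  translate([0, 0, 395]) cube([255, 283, 32]);
  cube([32, 32, 395]);
  translate([223, 0, 0]) cube([32, 32, 395]);
  translate([0, 251, 0]) cube([32, 32, 395]);
  translate([223, 251, 0]) cube([32, 32, 395]);
}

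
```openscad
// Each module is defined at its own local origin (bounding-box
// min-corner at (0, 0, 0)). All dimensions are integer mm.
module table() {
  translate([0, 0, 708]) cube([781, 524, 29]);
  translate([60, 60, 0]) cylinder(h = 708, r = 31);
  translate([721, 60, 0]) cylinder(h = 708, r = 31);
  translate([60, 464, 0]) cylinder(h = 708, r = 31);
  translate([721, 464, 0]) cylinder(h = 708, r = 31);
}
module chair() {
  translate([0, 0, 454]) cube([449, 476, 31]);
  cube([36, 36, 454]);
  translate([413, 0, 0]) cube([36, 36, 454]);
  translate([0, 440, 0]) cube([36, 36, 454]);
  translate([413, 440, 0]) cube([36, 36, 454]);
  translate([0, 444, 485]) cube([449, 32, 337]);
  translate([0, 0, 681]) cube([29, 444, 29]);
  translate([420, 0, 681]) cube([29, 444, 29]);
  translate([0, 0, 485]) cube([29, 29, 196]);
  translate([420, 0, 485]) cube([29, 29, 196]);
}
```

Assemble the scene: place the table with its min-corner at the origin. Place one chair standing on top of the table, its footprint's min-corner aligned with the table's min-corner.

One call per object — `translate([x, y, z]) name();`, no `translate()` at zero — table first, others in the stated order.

table();
translate([0, 0, 737]) chair();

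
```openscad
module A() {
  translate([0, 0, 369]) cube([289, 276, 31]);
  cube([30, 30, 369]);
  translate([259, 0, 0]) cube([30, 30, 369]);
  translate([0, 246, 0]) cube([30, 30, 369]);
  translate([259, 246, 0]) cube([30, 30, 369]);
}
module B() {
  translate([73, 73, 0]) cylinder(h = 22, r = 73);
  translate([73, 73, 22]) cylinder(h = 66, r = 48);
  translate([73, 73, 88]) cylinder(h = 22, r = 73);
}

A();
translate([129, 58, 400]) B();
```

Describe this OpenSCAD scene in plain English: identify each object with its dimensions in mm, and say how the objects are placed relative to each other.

A is a simple wooden stool: a rectangular seat 289 mm (x) by 276 mm (y), 31 mm thick, top face at z = 400 mm, on four square legs, each 30×30 mm in cross-section. The legs rest on z = 0, each flush with a corner of the seat.

B is a spool: two coaxial disc flanges of radius 73 mm and thickness 22 mm, joined by a core cylinder of radius 48 mm and height 66 mm. The lower flange rests on z = 0 and the three cylinders share a vertical axis.

The spool is on top of the stool.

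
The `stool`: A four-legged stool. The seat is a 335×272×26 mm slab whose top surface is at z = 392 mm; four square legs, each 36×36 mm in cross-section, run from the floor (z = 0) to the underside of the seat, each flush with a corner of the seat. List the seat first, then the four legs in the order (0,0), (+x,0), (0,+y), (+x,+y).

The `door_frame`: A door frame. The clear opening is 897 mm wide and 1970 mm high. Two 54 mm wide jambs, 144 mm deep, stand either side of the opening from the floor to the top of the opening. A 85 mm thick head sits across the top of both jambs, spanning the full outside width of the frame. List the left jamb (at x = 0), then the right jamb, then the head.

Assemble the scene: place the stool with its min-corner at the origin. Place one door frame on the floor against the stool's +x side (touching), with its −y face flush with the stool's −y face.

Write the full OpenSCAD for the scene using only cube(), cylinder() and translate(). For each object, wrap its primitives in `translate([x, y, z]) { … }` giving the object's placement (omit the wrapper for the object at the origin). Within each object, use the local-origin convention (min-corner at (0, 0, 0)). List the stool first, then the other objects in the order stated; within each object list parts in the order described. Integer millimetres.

translate([0, 0, 366]) cube([335, 272, 26]);
cube([36, 36, 366]);
translate([299, 0, 0]) cube([36, 36, 366]);
translate([0, 236, 0]) cube([36, 36, 366]);
translate([299, 236, 0]) cube([36, 36, 366]);
translate([335, 0, 0]) {
  cube([54, 144, 1970]);
  translate([951, 0, 0]) cube([54, 144, 1970]);
  translate([0, 0, 1970]) cube([1005, 144, 85]);
}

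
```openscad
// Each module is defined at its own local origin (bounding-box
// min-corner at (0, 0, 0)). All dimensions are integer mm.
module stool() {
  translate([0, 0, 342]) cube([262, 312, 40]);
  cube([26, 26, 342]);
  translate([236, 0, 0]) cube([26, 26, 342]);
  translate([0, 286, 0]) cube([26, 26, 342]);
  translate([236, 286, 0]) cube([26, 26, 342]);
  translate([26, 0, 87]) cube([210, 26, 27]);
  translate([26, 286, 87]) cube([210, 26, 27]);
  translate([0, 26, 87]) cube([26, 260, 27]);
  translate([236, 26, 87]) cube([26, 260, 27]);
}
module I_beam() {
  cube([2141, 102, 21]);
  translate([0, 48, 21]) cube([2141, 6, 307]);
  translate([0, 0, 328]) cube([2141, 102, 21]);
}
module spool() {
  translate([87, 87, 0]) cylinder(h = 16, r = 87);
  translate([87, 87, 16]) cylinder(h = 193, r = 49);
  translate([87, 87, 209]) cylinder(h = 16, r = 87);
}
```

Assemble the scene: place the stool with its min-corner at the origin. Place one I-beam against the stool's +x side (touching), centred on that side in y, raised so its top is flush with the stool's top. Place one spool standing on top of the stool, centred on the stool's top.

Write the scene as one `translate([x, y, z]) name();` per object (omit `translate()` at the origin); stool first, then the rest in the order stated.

stool();
translate([262, 105, 33]) I_beam();
translate([44, 69, 382]) spool();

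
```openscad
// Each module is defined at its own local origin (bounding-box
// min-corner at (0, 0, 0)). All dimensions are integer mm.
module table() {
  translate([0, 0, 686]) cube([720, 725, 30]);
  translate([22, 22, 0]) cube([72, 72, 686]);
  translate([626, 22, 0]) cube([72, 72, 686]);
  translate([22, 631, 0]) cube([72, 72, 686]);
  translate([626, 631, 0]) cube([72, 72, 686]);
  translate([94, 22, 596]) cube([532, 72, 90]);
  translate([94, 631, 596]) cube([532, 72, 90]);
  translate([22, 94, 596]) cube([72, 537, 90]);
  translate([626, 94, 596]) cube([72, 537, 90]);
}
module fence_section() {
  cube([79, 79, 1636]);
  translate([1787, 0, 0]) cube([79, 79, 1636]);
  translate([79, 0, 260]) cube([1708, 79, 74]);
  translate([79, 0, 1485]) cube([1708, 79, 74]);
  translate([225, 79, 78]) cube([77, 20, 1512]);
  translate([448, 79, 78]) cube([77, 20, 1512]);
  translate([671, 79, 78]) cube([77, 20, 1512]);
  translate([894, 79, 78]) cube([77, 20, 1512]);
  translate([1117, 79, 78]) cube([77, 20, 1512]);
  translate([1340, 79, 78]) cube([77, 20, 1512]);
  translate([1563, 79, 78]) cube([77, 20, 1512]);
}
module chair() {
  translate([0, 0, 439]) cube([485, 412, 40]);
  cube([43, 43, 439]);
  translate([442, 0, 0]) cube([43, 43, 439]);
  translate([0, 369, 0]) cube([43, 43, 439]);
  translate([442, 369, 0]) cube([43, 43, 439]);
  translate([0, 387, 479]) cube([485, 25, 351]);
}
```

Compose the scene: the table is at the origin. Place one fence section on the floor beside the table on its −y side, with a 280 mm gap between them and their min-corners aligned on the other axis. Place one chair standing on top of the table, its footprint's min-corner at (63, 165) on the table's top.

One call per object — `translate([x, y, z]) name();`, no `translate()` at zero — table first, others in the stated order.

table();
translate([0, -379, 0]) fence_section();
translate([63, 165, 716]) chair();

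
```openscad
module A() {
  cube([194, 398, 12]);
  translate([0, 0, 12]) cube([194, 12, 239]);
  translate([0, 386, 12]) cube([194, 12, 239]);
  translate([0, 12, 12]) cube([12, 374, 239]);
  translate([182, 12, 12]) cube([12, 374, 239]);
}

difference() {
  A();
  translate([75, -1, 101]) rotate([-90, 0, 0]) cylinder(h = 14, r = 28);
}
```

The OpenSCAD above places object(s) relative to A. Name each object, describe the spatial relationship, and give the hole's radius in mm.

A is an open box. The open box has a circular hole through its front wall. The hole's radius is 28 mm.

The subtracted cylinder has r = 28 mm.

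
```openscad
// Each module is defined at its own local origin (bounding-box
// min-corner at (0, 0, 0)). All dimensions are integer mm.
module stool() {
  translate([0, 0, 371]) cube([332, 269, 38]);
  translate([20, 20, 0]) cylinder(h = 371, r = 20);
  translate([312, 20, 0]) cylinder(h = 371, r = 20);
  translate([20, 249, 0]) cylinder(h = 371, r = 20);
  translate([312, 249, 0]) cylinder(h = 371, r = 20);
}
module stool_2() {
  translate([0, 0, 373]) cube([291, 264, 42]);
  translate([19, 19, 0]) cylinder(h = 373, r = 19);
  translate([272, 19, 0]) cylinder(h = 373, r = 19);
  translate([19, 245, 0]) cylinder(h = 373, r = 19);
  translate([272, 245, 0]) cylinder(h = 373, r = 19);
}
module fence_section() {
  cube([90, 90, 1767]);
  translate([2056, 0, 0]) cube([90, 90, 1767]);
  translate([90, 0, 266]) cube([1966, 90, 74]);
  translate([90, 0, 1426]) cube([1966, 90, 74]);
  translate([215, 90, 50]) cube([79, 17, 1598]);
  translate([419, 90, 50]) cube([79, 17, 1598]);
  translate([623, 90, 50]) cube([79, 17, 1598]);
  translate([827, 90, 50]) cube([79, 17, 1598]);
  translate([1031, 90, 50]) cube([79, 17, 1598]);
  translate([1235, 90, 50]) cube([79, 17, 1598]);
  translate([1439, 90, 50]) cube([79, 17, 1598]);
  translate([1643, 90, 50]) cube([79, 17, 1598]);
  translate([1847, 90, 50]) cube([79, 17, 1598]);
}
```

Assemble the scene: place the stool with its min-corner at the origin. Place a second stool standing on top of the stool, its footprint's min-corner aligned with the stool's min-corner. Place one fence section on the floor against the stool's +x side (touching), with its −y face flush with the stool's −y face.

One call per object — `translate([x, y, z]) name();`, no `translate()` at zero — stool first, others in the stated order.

stool();
translate([0, 0, 409]) stool_2();
translate([332, 0, 0]) fence_section();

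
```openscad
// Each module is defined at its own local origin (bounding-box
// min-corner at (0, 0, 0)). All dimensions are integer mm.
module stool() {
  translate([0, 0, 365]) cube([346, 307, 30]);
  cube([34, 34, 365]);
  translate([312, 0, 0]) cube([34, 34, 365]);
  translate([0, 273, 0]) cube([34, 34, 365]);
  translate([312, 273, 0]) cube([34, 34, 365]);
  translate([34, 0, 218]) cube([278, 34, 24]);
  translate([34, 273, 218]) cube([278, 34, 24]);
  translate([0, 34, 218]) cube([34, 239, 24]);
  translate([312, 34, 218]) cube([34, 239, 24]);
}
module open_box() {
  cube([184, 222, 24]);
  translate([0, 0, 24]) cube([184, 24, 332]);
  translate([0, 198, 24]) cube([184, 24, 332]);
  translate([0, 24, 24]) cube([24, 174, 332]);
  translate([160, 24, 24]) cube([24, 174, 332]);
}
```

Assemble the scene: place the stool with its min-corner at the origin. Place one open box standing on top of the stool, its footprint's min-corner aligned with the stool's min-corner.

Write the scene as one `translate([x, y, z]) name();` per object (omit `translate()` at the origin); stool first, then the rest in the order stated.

stool();
translate([0, 0, 395]) open_box();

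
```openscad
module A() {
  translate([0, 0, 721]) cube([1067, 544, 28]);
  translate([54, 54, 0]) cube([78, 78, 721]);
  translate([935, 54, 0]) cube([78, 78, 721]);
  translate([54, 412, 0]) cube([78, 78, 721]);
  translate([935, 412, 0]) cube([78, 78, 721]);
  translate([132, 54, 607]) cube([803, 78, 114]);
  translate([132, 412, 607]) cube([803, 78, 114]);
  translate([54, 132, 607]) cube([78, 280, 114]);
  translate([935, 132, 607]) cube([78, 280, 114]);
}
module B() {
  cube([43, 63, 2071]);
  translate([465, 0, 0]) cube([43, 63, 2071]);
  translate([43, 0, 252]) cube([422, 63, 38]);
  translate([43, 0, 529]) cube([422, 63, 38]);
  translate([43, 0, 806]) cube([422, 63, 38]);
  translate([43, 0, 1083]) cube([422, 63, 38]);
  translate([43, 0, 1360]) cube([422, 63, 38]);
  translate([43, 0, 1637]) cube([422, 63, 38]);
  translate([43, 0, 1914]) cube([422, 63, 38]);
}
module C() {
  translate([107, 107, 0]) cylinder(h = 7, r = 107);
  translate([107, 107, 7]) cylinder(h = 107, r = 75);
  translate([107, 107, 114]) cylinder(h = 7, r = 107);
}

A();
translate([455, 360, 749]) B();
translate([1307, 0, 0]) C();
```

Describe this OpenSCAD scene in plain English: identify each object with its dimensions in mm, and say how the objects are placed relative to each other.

A is a rectangular dining table. The top is 1067×544×28 mm with its upper surface at z = 749 mm. It stands on four 78×78 mm square legs, each inset 54 mm from the nearest pair of top edges, running from the floor to the underside of the top. Four apron rails, 78 mm thick and 114 mm tall, run between adjacent legs with their top edges flush with the underside of the top and their outer faces flush with the legs' outer faces.

B is a straight ladder. Two 43×63 mm vertical rails, 2071 mm tall, stand 508 mm apart (outside-to-outside) with their front faces coplanar on the −y side. 7 rungs, each 63 mm deep and 38 mm tall, span between the inner faces of the rails, front faces flush with the rails. The lowest rung's underside is at z = 252 mm and rungs are spaced 277 mm apart (underside to underside).

C is a spool: two coaxial disc flanges of radius 107 mm and thickness 7 mm, joined by a core cylinder of radius 75 mm and height 107 mm. The lower flange rests on z = 0 and the three cylinders share a vertical axis.

The ladder is on top of the table. The spool is on the floor beside the table on its +x side.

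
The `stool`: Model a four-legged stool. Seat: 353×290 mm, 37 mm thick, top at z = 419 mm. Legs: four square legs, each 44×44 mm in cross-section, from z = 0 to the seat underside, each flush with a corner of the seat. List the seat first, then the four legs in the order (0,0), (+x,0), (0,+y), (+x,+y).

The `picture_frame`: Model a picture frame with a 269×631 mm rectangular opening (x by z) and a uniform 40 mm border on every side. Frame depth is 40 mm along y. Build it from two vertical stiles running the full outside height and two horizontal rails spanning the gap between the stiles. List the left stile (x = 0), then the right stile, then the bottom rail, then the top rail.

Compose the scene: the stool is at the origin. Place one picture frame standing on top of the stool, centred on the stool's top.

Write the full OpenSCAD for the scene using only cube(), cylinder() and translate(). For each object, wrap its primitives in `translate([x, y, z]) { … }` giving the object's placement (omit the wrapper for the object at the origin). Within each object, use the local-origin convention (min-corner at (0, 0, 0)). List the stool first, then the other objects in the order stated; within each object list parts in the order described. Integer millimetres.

translate([0, 0, 382]) cube([353, 290, 37]);
cube([44, 44, 382]);
translate([309, 0, 0]) cube([44, 44, 382]);
translate([0, 246, 0]) cube([44, 44, 382]);
translate([309, 246, 0]) cube([44, 44, 382]);
translate([2, 125, 419]) {
  cube([40, 40, 711]);
  translate([309, 0, 0]) cube([40, 40, 711]);
  translate([40, 0, 0]) cube([269, 40, 40]);
  translate([40, 0, 671]) cube([269, 40, 40]);
}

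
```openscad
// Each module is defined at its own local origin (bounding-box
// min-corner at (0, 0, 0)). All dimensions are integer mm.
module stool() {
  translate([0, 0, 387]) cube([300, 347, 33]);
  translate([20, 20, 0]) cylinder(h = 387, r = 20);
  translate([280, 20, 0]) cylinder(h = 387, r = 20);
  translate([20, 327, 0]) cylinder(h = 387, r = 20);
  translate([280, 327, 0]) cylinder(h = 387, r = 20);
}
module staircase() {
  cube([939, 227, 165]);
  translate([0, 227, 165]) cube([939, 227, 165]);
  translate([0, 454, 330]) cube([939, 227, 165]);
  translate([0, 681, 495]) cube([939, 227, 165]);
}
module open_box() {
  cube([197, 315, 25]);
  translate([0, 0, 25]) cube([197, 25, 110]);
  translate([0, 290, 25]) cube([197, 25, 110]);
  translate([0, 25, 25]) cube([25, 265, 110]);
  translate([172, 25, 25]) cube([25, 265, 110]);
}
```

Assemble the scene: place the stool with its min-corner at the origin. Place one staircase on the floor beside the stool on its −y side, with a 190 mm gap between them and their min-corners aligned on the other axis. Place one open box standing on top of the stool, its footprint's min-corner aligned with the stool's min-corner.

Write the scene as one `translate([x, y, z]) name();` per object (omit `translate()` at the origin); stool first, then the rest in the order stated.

stool();
translate([0, -1098, 0]) staircase();
translate([0, 0, 420]) open_box();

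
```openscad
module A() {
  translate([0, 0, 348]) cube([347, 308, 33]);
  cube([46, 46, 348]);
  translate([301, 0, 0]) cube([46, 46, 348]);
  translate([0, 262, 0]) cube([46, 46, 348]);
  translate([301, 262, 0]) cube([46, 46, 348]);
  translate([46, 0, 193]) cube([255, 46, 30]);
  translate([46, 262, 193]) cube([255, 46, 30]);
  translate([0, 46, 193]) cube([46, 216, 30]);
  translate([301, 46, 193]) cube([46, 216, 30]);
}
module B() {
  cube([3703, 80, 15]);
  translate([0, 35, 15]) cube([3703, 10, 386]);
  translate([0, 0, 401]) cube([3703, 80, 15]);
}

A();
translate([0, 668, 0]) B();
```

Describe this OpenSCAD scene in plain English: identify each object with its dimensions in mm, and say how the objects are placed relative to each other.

A is a four-legged stool. The seat is 347×308 mm, 33 mm thick, top at z = 381 mm. It stands on four square legs, each 46×46 mm in cross-section, from z = 0 to the seat underside, each flush with a corner of the seat. Four stretchers, 46 mm wide and 30 mm tall, connect adjacent legs with their undersides at z = 193 mm, each running between the inner faces of the legs it joins and aligned with the legs' outer faces on the other axis.

B is an I-beam lying along x, 3703 mm long. Overall section height 416 mm. Two flanges 80 mm wide (y) and 15 mm thick, one on the floor and one at the top; a web 10 mm thick runs between them, centred on the flange width.

The I-beam is on the floor beside the stool on its +y side.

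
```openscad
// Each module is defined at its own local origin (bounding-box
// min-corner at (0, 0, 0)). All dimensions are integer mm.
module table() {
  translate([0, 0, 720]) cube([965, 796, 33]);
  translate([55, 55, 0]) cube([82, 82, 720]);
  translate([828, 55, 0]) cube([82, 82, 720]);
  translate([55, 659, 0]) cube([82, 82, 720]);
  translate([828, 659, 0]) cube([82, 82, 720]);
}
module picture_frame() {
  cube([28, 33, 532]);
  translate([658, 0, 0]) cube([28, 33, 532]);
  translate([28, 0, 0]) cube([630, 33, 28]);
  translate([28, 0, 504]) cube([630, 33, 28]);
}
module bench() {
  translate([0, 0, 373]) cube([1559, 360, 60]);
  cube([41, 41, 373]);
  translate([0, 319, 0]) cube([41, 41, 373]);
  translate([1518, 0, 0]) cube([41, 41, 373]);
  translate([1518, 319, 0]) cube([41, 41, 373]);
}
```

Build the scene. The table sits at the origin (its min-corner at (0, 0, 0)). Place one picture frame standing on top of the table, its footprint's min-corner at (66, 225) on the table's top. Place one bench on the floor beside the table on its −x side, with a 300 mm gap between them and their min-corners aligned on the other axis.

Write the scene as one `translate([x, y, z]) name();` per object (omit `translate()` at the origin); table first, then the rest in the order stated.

table();
translate([66, 225, 753]) picture_frame();
translate([-1859, 0, 0]) bench();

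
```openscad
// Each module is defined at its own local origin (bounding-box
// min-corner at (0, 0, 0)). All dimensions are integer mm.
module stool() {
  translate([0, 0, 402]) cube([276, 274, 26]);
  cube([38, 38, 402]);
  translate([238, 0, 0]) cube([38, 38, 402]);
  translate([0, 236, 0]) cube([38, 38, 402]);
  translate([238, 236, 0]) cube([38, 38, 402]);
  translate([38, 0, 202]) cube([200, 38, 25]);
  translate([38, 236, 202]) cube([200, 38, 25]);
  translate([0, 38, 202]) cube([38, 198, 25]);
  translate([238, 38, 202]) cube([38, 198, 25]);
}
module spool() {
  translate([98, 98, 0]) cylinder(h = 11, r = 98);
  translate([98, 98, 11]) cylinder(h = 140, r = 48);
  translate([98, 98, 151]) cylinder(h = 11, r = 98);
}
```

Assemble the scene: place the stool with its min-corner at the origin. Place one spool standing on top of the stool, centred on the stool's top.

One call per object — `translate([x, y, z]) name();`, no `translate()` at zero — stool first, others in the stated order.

stool();
translate([40, 39, 428]) spool();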